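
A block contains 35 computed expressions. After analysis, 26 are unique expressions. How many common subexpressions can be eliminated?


CSE count = total expressions - unique expressions
= 35 - 26 = 9

9


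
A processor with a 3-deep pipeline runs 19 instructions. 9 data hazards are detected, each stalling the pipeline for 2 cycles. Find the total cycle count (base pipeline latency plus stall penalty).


Base cycles = 3 + 19 - 1 = 21
Total stalls = 9 * 2 = 18
Total = 21 + 18 = 39

39


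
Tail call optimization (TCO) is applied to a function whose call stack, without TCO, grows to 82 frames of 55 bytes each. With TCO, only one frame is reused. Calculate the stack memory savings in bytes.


Without TCO: 82 * 55 = 4510 bytes
With TCO: reuse 1 frame = 55 bytes
Savings = 4510 - 55 = 4455

4455


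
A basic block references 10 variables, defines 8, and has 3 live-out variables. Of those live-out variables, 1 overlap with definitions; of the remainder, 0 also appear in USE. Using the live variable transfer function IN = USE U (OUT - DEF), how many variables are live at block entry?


OUT - DEF: 3 - 1 = 2
|IN| = |USE| + |OUT - DEF| - |USE ∩ (OUT - DEF)| = 10 + 2 - 0 = 12

12


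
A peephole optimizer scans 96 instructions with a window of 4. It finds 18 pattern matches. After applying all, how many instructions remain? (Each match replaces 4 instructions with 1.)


Each match removes 3 instructions.
Total removed = 18 * 3 = 54
Remaining = 96 - 54 = 42

42


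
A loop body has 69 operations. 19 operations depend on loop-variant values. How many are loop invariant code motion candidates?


Invariant candidates = total - loop-dependent
= 69 - 19 = 50

50


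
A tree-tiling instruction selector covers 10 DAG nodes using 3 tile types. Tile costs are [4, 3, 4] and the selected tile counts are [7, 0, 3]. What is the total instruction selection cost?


Total cost = sum(count_i * cost_i)
= 7*4 + 0*3 + 3*4
= 40

40


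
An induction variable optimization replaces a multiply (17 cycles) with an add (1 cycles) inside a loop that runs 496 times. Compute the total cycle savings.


Per-iteration saving = 17 - 1 = 16
Total saved = 496 * 16 = 7936

7936


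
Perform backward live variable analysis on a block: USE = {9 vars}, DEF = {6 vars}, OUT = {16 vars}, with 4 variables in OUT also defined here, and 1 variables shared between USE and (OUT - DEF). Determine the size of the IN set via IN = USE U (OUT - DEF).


OUT - DEF: 16 - 4 = 12
|IN| = |USE| + |OUT - DEF| - |USE ∩ (OUT - DEF)| = 9 + 12 - 1 = 20

20


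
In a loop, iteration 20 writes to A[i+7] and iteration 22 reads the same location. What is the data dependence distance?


Distance = read iteration - write iteration
= 22 - 20 = 2

2


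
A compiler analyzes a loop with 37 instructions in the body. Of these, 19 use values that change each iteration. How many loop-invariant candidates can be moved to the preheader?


Invariant candidates = total - loop-dependent
= 37 - 19 = 18

18


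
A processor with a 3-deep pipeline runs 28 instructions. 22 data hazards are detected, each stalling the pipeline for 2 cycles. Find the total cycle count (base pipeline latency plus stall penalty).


Base cycles = 3 + 28 - 1 = 30
Total stalls = 22 * 2 = 44
Total = 30 + 44 = 74

74


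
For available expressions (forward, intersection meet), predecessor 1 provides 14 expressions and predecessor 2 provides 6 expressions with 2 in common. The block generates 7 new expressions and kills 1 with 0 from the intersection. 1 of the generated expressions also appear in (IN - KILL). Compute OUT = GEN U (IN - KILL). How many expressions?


IN = intersection of predecessors = 2
IN - KILL = 2 - 0 = 2
|OUT| = |GEN| + |IN - KILL| - |GEN ∩ (IN - KILL)| = 7 + 2 - 1 = 8

8


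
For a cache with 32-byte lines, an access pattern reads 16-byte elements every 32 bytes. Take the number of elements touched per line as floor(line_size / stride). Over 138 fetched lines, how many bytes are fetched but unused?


Elements per line = floor(32 / 32) = 1
Bytes used per line = 1 * 16 = 16
Wasted per line = 32 - 16 = 16
Total wasted = 16 * 138 = 2208

2208


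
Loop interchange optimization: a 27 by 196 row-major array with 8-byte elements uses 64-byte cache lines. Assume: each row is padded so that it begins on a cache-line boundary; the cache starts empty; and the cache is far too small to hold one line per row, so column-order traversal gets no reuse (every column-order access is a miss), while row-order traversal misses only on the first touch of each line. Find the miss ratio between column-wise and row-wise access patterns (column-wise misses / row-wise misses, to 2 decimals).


Each row occupies 196 * 8 = 1568 bytes and starts on a line boundary, so it spans ceil(1568 / 64) = 25 cache lines.
Row-major traversal misses (one per line touched): 27 * ceil(196 * 8 / 64) = 675
Column-major traversal misses (no reuse, every access misses): 27 * 196 = 5292
Ratio = 5292 / 675 = 7.84

7.84


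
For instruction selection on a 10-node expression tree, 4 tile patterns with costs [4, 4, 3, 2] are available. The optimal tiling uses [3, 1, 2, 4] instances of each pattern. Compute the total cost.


Total cost = sum(count_i * cost_i)
= 3*4 + 1*4 + 2*3 + 4*2
= 30

30


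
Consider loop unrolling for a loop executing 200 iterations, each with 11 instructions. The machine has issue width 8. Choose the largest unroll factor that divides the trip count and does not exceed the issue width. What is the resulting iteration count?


Largest divisor of 200 <= 8 is 8
New iterations = 200 / 8 = 25

25


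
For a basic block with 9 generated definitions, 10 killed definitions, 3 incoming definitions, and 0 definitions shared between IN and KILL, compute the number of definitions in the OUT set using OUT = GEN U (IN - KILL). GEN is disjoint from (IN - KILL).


IN - KILL: 3 - 0 = 3 surviving definitions
OUT = GEN + surviving = 9 + 3 = 12

12


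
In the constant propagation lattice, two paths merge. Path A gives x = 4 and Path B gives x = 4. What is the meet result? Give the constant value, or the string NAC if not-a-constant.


Meet operation: if both paths give the same constant, result is that constant; if they differ, result is NAC (not-a-constant).
Path A: 4, Path B: 4 -> equal
Result: constant -> 4

4


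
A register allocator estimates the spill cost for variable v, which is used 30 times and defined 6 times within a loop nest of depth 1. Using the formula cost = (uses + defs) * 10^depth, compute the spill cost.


uses + defs = 30 + 6 = 36
10^1 = 10
Spill cost = 36 * 10 = 360

360


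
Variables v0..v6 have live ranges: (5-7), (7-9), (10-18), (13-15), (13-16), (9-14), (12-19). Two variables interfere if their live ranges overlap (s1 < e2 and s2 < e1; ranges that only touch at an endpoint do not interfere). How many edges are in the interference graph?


Check all pairs for overlapping intervals.
Two intervals (s1,e1) and (s2,e2) overlap if s1 < e2 and s2 < e1.
v0 (5-7) vs v1..v6: overlaps none -> 0
v1 (7-9) vs v2..v6: overlaps none -> 0
v2 (10-18) vs v3..v6: overlaps v3, v4, v5, v6 -> 4
v3 (13-15) vs v4..v6: overlaps v4, v5, v6 -> 3
v4 (13-16) vs v5..v6: overlaps v5, v6 -> 2
v5 (9-14) vs v6: overlaps v6 -> 1
Total overlapping pairs = 0 + 0 + 4 + 3 + 2 + 1 = 10

10


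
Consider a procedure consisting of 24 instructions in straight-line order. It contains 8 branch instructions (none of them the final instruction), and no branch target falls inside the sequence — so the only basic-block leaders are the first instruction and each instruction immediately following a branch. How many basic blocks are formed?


With no in-sequence branch targets, the leaders are the first instruction plus the instruction after each branch.
Number of basic blocks = branches + 1
= 8 + 1 = 9

9


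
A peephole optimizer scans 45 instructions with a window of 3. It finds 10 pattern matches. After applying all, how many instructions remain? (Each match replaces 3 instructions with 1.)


Each match removes 2 instructions.
Total removed = 10 * 2 = 20
Remaining = 45 - 20 = 25

25


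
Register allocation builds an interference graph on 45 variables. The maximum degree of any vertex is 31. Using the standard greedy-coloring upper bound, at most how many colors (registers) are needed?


Greedy coloring never needs more than (max_degree + 1) colors: when coloring a vertex, at most max_degree neighbors are already colored.
Upper bound = 31 + 1 = 32

32


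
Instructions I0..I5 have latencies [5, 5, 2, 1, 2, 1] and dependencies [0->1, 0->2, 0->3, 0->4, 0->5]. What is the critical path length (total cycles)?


Compute longest path through dependency graph: dist(Ik) = max over predecessors of dist + latency(Ik).
dist(I0) = latency 5 = 5
dist(I1) = dist(I0) + 5 = 5 + 5 = 10
dist(I2) = dist(I0) + 2 = 5 + 2 = 7
dist(I3) = dist(I0) + 1 = 5 + 1 = 6
dist(I4) = dist(I0) + 2 = 5 + 2 = 7
dist(I5) = dist(I0) + 1 = 5 + 1 = 6
Critical path = max dist = 10

10


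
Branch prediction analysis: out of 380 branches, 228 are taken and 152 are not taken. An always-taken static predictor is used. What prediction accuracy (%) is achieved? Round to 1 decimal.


Predictor: always-taken
Correct predictions = 228
Accuracy = 228 / 380 * 100 = 60.0%

60.0


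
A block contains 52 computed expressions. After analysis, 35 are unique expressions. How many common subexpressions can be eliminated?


CSE count = total expressions - unique expressions
= 52 - 35 = 17

17


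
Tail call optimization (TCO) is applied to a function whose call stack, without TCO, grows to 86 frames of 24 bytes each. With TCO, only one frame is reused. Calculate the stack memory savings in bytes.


Without TCO: 86 * 24 = 2064 bytes
With TCO: reuse 1 frame = 24 bytes
Savings = 2064 - 24 = 2040

2040


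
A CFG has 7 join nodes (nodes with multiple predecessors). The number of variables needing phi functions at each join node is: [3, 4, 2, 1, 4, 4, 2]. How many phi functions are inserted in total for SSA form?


Total phi functions = sum of phi functions at each join node
= 3 + 4 + 2 + 1 + 4 + 4 + 2 = 20

20


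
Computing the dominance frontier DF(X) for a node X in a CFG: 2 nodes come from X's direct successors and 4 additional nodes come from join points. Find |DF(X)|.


DF(X) = direct successor contributions + join point contributions
= 2 + 4 = 6

6


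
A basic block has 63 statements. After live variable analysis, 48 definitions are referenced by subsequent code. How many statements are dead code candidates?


Dead code = total statements - live definitions
= 63 - 48 = 15

15


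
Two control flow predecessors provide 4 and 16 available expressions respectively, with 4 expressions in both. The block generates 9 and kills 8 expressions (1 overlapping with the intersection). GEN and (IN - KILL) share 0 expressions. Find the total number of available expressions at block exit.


IN = intersection of predecessors = 4
IN - KILL = 4 - 1 = 3
|OUT| = |GEN| + |IN - KILL| - |GEN ∩ (IN - KILL)| = 9 + 3 - 0 = 12

12


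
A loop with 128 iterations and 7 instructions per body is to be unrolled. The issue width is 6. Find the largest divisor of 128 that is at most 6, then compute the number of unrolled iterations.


Largest divisor of 128 <= 6 is 4
New iterations = 128 / 4 = 32

32


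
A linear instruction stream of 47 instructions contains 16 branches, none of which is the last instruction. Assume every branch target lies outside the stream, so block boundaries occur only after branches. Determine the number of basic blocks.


With no in-sequence branch targets, the leaders are the first instruction plus the instruction after each branch.
Number of basic blocks = branches + 1
= 16 + 1 = 17

17


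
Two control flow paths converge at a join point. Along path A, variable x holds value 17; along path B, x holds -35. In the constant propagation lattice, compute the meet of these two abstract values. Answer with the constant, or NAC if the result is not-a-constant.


Meet operation: if both paths give the same constant, result is that constant; if they differ, result is NAC (not-a-constant).
Path A: 17, Path B: -35 -> differ
Result: not-a-constant -> NAC

NAC


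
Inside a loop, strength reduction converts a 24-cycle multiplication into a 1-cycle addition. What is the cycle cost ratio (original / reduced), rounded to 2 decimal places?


Ratio = mult_cost / add_cost = 24 / 1 = 24.0

24.0


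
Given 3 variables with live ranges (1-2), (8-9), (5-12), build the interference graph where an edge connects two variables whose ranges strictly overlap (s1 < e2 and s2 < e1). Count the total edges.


Check all pairs for overlapping intervals.
Two intervals (s1,e1) and (s2,e2) overlap if s1 < e2 and s2 < e1.
v0 (1-2) vs v1..v2: overlaps none -> 0
v1 (8-9) vs v2: overlaps v2 -> 1
Total overlapping pairs = 0 + 1 = 1

1


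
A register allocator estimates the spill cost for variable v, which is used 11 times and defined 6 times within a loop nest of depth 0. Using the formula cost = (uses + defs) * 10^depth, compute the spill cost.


uses + defs = 11 + 6 = 17
10^0 = 1
Spill cost = 17 * 1 = 17

17


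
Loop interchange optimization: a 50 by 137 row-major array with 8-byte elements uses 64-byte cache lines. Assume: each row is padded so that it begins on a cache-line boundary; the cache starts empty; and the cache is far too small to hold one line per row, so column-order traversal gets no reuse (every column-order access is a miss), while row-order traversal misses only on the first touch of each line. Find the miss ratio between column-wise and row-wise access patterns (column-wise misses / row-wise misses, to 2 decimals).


Each row occupies 137 * 8 = 1096 bytes and starts on a line boundary, so it spans ceil(1096 / 64) = 18 cache lines.
Row-major traversal misses (one per line touched): 50 * ceil(137 * 8 / 64) = 900
Column-major traversal misses (no reuse, every access misses): 50 * 137 = 6850
Ratio = 6850 / 900 = 7.61

7.61


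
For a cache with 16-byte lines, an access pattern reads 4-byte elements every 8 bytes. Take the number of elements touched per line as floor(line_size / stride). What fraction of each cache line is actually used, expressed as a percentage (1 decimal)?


Elements per cache line = floor(16 / 8) = 2
Bytes used = 2 * 4 = 8
Utilization = 8 / 16 * 100 = 50.0%

50.0


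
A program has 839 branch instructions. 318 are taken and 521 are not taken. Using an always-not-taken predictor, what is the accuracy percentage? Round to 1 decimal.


Predictor: always-not-taken
Correct predictions = 521
Accuracy = 521 / 839 * 100 = 62.1%

62.1


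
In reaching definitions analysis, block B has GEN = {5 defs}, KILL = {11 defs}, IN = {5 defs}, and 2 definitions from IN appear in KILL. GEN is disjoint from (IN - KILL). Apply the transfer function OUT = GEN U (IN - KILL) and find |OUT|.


IN - KILL: 5 - 2 = 3 surviving definitions
OUT = GEN + surviving = 5 + 3 = 8

8


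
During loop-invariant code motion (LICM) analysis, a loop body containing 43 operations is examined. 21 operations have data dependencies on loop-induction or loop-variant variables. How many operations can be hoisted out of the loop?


Invariant candidates = total - loop-dependent
= 43 - 21 = 22

22


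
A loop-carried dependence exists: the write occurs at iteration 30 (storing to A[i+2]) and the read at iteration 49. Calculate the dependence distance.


Distance = read iteration - write iteration
= 49 - 30 = 19

19


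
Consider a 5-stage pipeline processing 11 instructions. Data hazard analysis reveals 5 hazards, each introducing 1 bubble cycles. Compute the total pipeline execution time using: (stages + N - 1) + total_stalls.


Base cycles = 5 + 11 - 1 = 15
Total stalls = 5 * 1 = 5
Total = 15 + 5 = 20

20


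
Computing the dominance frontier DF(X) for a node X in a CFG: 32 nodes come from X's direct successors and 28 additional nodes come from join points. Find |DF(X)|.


DF(X) = direct successor contributions + join point contributions
= 32 + 28 = 60

60


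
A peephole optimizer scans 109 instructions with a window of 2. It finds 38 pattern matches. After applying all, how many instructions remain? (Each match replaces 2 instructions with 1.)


Each match removes 1 instructions.
Total removed = 38 * 1 = 38
Remaining = 109 - 38 = 71

71


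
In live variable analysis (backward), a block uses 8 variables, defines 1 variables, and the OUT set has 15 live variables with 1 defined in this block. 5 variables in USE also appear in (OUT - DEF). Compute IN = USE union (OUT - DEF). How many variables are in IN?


OUT - DEF: 15 - 1 = 14
|IN| = |USE| + |OUT - DEF| - |USE ∩ (OUT - DEF)| = 8 + 14 - 5 = 17

17


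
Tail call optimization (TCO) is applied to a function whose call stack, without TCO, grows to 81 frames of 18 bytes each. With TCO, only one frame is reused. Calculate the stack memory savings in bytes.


Without TCO: 81 * 18 = 1458 bytes
With TCO: reuse 1 frame = 18 bytes
Savings = 1458 - 18 = 1440

1440


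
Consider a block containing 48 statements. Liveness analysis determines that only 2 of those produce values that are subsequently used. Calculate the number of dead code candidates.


Dead code = total statements - live definitions
= 48 - 2 = 46

46


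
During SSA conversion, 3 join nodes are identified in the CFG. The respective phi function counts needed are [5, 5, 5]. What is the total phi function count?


Total phi functions = sum of phi functions at each join node
= 5 + 5 + 5 = 15

15


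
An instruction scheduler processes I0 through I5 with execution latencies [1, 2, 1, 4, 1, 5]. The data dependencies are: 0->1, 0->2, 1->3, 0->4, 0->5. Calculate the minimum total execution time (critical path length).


Compute longest path through dependency graph: dist(Ik) = max over predecessors of dist + latency(Ik).
dist(I0) = latency 1 = 1
dist(I1) = dist(I0) + 2 = 1 + 2 = 3
dist(I2) = dist(I0) + 1 = 1 + 1 = 2
dist(I3) = dist(I1) + 4 = 3 + 4 = 7
dist(I4) = dist(I0) + 1 = 1 + 1 = 2
dist(I5) = dist(I0) + 5 = 1 + 5 = 6
Critical path = max dist = 7

7


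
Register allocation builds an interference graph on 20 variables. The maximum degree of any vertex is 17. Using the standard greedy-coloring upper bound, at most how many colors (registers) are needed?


Greedy coloring never needs more than (max_degree + 1) colors: when coloring a vertex, at most max_degree neighbors are already colored.
Upper bound = 17 + 1 = 18

18


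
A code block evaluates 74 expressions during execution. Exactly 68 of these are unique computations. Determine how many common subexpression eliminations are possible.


CSE count = total expressions - unique expressions
= 74 - 68 = 6

6


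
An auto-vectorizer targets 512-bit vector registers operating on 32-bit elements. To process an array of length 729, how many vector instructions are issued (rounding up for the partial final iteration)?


Width = 512 / 32 = 16 elements per vector op
Iterations = ceil(729 / 16) = 46

46


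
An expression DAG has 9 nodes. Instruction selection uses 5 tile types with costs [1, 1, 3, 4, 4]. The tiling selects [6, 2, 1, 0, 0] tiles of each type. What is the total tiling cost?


Total cost = sum(count_i * cost_i)
= 6*1 + 2*1 + 1*3 + 0*4 + 0*4
= 11

11


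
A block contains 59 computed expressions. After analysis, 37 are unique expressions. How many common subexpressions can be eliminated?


CSE count = total expressions - unique expressions
= 59 - 37 = 22

22


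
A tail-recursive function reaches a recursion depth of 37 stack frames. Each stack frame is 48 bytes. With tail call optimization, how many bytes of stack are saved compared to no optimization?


Without TCO: 37 * 48 = 1776 bytes
With TCO: reuse 1 frame = 48 bytes
Savings = 1776 - 48 = 1728

1728


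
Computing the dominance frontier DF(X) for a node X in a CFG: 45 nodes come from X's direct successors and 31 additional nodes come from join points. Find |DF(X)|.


DF(X) = direct successor contributions + join point contributions
= 45 + 31 = 76

76


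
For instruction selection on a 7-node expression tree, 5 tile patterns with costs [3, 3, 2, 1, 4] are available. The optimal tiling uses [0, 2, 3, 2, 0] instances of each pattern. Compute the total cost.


Total cost = sum(count_i * cost_i)
= 0*3 + 2*3 + 3*2 + 2*1 + 0*4
= 14

14


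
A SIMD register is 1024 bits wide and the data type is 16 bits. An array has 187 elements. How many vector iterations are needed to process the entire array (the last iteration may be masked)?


Width = 1024 / 16 = 64 elements per vector op
Iterations = ceil(187 / 64) = 3

3


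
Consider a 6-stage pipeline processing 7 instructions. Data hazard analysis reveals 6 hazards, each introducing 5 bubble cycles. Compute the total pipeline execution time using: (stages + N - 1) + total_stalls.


Base cycles = 6 + 7 - 1 = 12
Total stalls = 6 * 5 = 30
Total = 12 + 30 = 42

42


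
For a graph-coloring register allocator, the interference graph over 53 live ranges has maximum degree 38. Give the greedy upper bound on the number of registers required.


Greedy coloring never needs more than (max_degree + 1) colors: when coloring a vertex, at most max_degree neighbors are already colored.
Upper bound = 38 + 1 = 39

39


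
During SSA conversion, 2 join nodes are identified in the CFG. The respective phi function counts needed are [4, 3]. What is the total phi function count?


Total phi functions = sum of phi functions at each join node
= 4 + 3 = 7

7


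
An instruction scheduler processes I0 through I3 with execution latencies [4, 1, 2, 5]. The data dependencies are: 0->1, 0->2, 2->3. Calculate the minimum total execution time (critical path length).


Compute longest path through dependency graph: dist(Ik) = max over predecessors of dist + latency(Ik).
dist(I0) = latency 4 = 4
dist(I1) = dist(I0) + 1 = 4 + 1 = 5
dist(I2) = dist(I0) + 2 = 4 + 2 = 6
dist(I3) = dist(I2) + 5 = 6 + 5 = 11
Critical path = max dist = 11

11


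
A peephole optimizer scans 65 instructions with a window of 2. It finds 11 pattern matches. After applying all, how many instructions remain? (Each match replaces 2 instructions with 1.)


Each match removes 1 instructions.
Total removed = 11 * 1 = 11
Remaining = 65 - 11 = 54

54


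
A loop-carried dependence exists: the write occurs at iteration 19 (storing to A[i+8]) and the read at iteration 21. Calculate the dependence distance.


Distance = read iteration - write iteration
= 21 - 19 = 2

2


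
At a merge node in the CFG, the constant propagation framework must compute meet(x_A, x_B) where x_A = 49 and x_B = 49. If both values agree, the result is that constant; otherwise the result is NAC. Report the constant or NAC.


Meet operation: if both paths give the same constant, result is that constant; if they differ, result is NAC (not-a-constant).
Path A: 49, Path B: 49 -> equal
Result: constant -> 49

49


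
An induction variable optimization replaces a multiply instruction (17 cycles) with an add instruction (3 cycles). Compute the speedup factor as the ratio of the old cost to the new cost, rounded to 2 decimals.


Ratio = mult_cost / add_cost = 17 / 3 = 5.67

5.67


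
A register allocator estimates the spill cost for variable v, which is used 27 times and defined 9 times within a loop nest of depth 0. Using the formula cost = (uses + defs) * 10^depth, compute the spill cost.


uses + defs = 27 + 9 = 36
10^0 = 1
Spill cost = 36 * 1 = 36

36


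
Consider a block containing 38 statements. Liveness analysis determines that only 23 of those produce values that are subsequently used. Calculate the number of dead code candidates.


Dead code = total statements - live definitions
= 38 - 23 = 15

15


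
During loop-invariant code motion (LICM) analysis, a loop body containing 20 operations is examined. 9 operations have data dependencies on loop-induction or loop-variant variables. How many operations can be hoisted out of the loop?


Invariant candidates = total - loop-dependent
= 20 - 9 = 11

11


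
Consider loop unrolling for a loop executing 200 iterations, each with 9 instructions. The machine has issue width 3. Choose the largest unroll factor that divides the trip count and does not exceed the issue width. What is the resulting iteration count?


Largest divisor of 200 <= 3 is 2
New iterations = 200 / 2 = 100

100


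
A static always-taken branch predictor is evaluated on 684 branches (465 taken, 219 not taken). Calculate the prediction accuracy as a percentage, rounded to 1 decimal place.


Predictor: always-taken
Correct predictions = 465
Accuracy = 465 / 684 * 100 = 68.0%

68.0


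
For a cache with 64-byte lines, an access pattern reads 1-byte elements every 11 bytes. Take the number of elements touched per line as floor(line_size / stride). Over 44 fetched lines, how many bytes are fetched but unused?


Elements per line = floor(64 / 11) = 5
Bytes used per line = 5 * 1 = 5
Wasted per line = 64 - 5 = 59
Total wasted = 59 * 44 = 2596

2596


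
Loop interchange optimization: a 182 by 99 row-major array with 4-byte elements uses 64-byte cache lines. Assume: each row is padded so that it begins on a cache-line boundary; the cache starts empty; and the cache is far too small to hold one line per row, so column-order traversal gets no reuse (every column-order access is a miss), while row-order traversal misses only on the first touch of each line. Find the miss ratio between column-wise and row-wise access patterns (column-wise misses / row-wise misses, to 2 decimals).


Each row occupies 99 * 4 = 396 bytes and starts on a line boundary, so it spans ceil(396 / 64) = 7 cache lines.
Row-major traversal misses (one per line touched): 182 * ceil(99 * 4 / 64) = 1274
Column-major traversal misses (no reuse, every access misses): 182 * 99 = 18018
Ratio = 18018 / 1274 = 14.14

14.14


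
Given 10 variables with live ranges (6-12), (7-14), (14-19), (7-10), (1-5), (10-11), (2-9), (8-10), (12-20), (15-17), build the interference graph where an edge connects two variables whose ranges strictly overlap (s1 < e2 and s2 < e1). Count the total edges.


Check all pairs for overlapping intervals.
Two intervals (s1,e1) and (s2,e2) overlap if s1 < e2 and s2 < e1.
v0 (6-12) vs v1..v9: overlaps v1, v3, v5, v6, v7 -> 5
v1 (7-14) vs v2..v9: overlaps v3, v5, v6, v7, v8 -> 5
v2 (14-19) vs v3..v9: overlaps v8, v9 -> 2
v3 (7-10) vs v4..v9: overlaps v6, v7 -> 2
v4 (1-5) vs v5..v9: overlaps v6 -> 1
v5 (10-11) vs v6..v9: overlaps none -> 0
v6 (2-9) vs v7..v9: overlaps v7 -> 1
v7 (8-10) vs v8..v9: overlaps none -> 0
v8 (12-20) vs v9: overlaps v9 -> 1
Total overlapping pairs = 5 + 5 + 2 + 2 + 1 + 0 + 1 + 0 + 1 = 17

17


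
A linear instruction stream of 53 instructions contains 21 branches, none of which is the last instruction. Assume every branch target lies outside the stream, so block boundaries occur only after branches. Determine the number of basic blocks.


With no in-sequence branch targets, the leaders are the first instruction plus the instruction after each branch.
Number of basic blocks = branches + 1
= 21 + 1 = 22

22


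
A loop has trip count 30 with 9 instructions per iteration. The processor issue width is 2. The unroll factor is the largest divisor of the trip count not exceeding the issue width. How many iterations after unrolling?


Largest divisor of 30 <= 2 is 2
New iterations = 30 / 2 = 15

15


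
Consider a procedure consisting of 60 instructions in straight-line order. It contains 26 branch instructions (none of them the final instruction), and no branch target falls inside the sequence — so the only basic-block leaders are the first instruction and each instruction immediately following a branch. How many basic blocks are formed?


With no in-sequence branch targets, the leaders are the first instruction plus the instruction after each branch.
Number of basic blocks = branches + 1
= 26 + 1 = 27

27


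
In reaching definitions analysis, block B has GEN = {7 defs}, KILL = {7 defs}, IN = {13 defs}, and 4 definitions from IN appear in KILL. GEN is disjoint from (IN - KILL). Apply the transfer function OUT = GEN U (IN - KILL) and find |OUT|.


IN - KILL: 13 - 4 = 9 surviving definitions
OUT = GEN + surviving = 7 + 9 = 16

16


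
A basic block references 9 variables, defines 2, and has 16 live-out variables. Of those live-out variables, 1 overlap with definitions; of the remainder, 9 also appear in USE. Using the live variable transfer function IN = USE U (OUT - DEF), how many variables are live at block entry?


OUT - DEF: 16 - 1 = 15
|IN| = |USE| + |OUT - DEF| - |USE ∩ (OUT - DEF)| = 9 + 15 - 9 = 15

15


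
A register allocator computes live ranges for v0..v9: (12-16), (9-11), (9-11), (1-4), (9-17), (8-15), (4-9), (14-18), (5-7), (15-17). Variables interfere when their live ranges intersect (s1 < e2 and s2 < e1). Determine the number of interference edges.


Check all pairs for overlapping intervals.
Two intervals (s1,e1) and (s2,e2) overlap if s1 < e2 and s2 < e1.
v0 (12-16) vs v1..v9: overlaps v4, v5, v7, v9 -> 4
v1 (9-11) vs v2..v9: overlaps v2, v4, v5 -> 3
v2 (9-11) vs v3..v9: overlaps v4, v5 -> 2
v3 (1-4) vs v4..v9: overlaps none -> 0
v4 (9-17) vs v5..v9: overlaps v5, v7, v9 -> 3
v5 (8-15) vs v6..v9: overlaps v6, v7 -> 2
v6 (4-9) vs v7..v9: overlaps v8 -> 1
v7 (14-18) vs v8..v9: overlaps v9 -> 1
v8 (5-7) vs v9: overlaps none -> 0
Total overlapping pairs = 4 + 3 + 2 + 0 + 3 + 2 + 1 + 1 + 0 = 16

16


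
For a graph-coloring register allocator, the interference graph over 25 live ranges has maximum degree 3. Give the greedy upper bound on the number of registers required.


Greedy coloring never needs more than (max_degree + 1) colors: when coloring a vertex, at most max_degree neighbors are already colored.
Upper bound = 3 + 1 = 4

4


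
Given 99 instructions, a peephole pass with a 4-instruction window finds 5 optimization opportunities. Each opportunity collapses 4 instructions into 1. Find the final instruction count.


Each match removes 3 instructions.
Total removed = 5 * 3 = 15
Remaining = 99 - 15 = 84

84


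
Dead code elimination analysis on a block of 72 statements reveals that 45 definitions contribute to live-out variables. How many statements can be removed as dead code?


Dead code = total statements - live definitions
= 72 - 45 = 27

27


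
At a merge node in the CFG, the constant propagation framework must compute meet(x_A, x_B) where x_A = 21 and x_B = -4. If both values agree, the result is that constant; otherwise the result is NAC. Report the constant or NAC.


Meet operation: if both paths give the same constant, result is that constant; if they differ, result is NAC (not-a-constant).
Path A: 21, Path B: -4 -> differ
Result: not-a-constant -> NAC

NAC


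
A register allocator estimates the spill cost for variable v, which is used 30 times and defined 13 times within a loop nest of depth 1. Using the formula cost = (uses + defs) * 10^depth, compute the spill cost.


uses + defs = 30 + 13 = 43
10^1 = 10
Spill cost = 43 * 10 = 430

430


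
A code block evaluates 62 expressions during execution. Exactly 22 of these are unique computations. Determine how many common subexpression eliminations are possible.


CSE count = total expressions - unique expressions
= 62 - 22 = 40

40


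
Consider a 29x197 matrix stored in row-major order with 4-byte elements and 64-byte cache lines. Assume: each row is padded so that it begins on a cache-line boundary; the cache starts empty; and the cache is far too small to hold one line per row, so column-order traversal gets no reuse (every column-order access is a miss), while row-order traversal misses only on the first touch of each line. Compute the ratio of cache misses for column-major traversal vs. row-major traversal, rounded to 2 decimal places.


Each row occupies 197 * 4 = 788 bytes and starts on a line boundary, so it spans ceil(788 / 64) = 13 cache lines.
Row-major traversal misses (one per line touched): 29 * ceil(197 * 4 / 64) = 377
Column-major traversal misses (no reuse, every access misses): 29 * 197 = 5713
Ratio = 5713 / 377 = 15.15

15.15


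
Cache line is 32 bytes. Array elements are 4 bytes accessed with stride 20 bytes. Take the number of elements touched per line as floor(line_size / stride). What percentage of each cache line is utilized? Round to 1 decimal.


Elements per cache line = floor(32 / 20) = 1
Bytes used = 1 * 4 = 4
Utilization = 4 / 32 * 100 = 12.5%

12.5


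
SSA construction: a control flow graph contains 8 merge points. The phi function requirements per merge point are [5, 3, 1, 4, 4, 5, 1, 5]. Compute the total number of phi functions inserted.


Total phi functions = sum of phi functions at each join node
= 5 + 3 + 1 + 4 + 4 + 5 + 1 + 5 = 28

28


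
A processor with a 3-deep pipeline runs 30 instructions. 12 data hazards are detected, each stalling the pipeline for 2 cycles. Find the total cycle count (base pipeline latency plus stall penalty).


Base cycles = 3 + 30 - 1 = 32
Total stalls = 12 * 2 = 24
Total = 32 + 24 = 56

56


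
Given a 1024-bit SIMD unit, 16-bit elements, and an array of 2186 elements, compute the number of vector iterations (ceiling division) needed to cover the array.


Width = 1024 / 16 = 64 elements per vector op
Iterations = ceil(2186 / 64) = 35

35


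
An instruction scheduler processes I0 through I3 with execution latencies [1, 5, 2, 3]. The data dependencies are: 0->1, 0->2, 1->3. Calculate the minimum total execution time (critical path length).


Compute longest path through dependency graph: dist(Ik) = max over predecessors of dist + latency(Ik).
dist(I0) = latency 1 = 1
dist(I1) = dist(I0) + 5 = 1 + 5 = 6
dist(I2) = dist(I0) + 2 = 1 + 2 = 3
dist(I3) = dist(I1) + 3 = 6 + 3 = 9
Critical path = max dist = 9

9


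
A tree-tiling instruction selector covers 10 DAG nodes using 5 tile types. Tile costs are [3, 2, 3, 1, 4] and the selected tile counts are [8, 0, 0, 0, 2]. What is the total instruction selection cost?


Total cost = sum(count_i * cost_i)
= 8*3 + 0*2 + 0*3 + 0*1 + 2*4
= 32

32


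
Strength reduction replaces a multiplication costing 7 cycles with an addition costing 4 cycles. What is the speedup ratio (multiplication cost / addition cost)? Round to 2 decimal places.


Ratio = mult_cost / add_cost = 7 / 4 = 1.75

1.75


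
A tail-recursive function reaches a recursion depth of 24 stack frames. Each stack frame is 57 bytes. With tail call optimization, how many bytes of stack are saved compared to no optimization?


Without TCO: 24 * 57 = 1368 bytes
With TCO: reuse 1 frame = 57 bytes
Savings = 1368 - 57 = 1311

1311


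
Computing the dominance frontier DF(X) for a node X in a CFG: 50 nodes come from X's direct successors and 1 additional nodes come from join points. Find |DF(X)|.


DF(X) = direct successor contributions + join point contributions
= 50 + 1 = 51

51


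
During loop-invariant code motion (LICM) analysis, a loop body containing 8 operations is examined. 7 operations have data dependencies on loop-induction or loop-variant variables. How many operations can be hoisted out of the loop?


Invariant candidates = total - loop-dependent
= 8 - 7 = 1

1


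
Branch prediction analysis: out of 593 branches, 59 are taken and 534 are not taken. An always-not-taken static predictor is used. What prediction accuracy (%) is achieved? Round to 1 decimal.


Predictor: always-not-taken
Correct predictions = 534
Accuracy = 534 / 593 * 100 = 90.1%

90.1


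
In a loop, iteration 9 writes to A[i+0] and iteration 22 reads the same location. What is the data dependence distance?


Distance = read iteration - write iteration
= 22 - 9 = 13

13


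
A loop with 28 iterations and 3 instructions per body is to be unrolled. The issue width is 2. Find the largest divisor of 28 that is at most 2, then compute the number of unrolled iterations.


Largest divisor of 28 <= 2 is 2
New iterations = 28 / 2 = 14

14


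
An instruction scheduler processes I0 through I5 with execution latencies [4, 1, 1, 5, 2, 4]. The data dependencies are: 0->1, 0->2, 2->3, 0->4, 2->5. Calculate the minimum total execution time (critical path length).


Compute longest path through dependency graph: dist(Ik) = max over predecessors of dist + latency(Ik).
dist(I0) = latency 4 = 4
dist(I1) = dist(I0) + 1 = 4 + 1 = 5
dist(I2) = dist(I0) + 1 = 4 + 1 = 5
dist(I3) = dist(I2) + 5 = 5 + 5 = 10
dist(I4) = dist(I0) + 2 = 4 + 2 = 6
dist(I5) = dist(I2) + 4 = 5 + 4 = 9
Critical path = max dist = 10

10


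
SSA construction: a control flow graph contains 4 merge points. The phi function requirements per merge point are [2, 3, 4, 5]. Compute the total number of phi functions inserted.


Total phi functions = sum of phi functions at each join node
= 2 + 3 + 4 + 5 = 14

14


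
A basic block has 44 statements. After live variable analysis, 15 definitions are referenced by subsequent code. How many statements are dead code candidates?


Dead code = total statements - live definitions
= 44 - 15 = 29

29


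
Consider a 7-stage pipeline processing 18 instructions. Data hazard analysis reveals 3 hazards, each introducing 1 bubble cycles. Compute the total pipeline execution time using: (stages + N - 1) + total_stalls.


Base cycles = 7 + 18 - 1 = 24
Total stalls = 3 * 1 = 3
Total = 24 + 3 = 27

27


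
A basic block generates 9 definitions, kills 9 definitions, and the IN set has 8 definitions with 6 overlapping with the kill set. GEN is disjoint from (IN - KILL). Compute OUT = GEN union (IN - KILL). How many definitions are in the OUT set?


IN - KILL: 8 - 6 = 2 surviving definitions
OUT = GEN + surviving = 9 + 2 = 11

11


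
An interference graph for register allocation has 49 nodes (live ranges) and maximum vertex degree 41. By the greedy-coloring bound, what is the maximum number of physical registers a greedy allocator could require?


Greedy coloring never needs more than (max_degree + 1) colors: when coloring a vertex, at most max_degree neighbors are already colored.
Upper bound = 41 + 1 = 42

42


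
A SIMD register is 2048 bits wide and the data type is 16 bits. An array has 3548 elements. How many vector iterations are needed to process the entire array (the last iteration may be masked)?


Width = 2048 / 16 = 128 elements per vector op
Iterations = ceil(3548 / 128) = 28

28


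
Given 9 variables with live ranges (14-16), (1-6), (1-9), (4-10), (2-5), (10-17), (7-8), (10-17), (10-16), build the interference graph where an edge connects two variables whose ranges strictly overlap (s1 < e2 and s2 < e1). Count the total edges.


Check all pairs for overlapping intervals.
Two intervals (s1,e1) and (s2,e2) overlap if s1 < e2 and s2 < e1.
v0 (14-16) vs v1..v8: overlaps v5, v7, v8 -> 3
v1 (1-6) vs v2..v8: overlaps v2, v3, v4 -> 3
v2 (1-9) vs v3..v8: overlaps v3, v4, v6 -> 3
v3 (4-10) vs v4..v8: overlaps v4, v6 -> 2
v4 (2-5) vs v5..v8: overlaps none -> 0
v5 (10-17) vs v6..v8: overlaps v7, v8 -> 2
v6 (7-8) vs v7..v8: overlaps none -> 0
v7 (10-17) vs v8: overlaps v8 -> 1
Total overlapping pairs = 3 + 3 + 3 + 2 + 0 + 2 + 0 + 1 = 14

14


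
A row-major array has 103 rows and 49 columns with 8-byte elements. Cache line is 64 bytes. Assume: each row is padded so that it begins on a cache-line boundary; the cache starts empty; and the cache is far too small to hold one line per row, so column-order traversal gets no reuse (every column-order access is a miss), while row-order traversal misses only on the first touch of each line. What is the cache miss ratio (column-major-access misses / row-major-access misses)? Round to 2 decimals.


Each row occupies 49 * 8 = 392 bytes and starts on a line boundary, so it spans ceil(392 / 64) = 7 cache lines.
Row-major traversal misses (one per line touched): 103 * ceil(49 * 8 / 64) = 721
Column-major traversal misses (no reuse, every access misses): 103 * 49 = 5047
Ratio = 5047 / 721 = 7.0

7.0
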